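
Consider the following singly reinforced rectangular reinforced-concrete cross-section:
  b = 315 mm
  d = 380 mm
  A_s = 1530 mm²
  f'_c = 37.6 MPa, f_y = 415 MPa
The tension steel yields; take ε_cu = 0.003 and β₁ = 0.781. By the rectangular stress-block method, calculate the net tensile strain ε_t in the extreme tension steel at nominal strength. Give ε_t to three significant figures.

ε_t ≈ 0.0111

a = A_s f_y/(0.85 f'_c b) = 63.07 mm.
β₁ = 0.781, so c = a/β₁ = 63.07/0.781 = 80.76 mm.
From the linear strain diagram with ε_cu = 0.003: ε_t = 0.003 (d − c)/c = 0.003 × (380 − 80.76)/80.76 = 0.0111.
Since ε_t ≥ 0.005, the section is tension-controlled.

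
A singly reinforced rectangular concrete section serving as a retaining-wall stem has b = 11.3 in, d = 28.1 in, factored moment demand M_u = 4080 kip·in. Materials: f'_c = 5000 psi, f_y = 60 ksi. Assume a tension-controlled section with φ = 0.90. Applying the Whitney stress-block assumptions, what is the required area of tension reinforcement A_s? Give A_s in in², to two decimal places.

A_s ≈ 2.87 in²

M_n = M_u/φ = 4080/0.90 = 4533.33 kip·in.
From M_n = 0.85 f'_c a b (d − a/2):
a = d − √(d² − 2M_n/(0.85 f'_c b)) = 28.1 − √(28.1² − 2 × 4533.33/(0.85 × 5 × 11.3)) = 3.588 in.
A_s = 0.85 f'_c a b / f_y = 0.85 × 5 × 3.588 × 11.3 / 60 = 2.872 in².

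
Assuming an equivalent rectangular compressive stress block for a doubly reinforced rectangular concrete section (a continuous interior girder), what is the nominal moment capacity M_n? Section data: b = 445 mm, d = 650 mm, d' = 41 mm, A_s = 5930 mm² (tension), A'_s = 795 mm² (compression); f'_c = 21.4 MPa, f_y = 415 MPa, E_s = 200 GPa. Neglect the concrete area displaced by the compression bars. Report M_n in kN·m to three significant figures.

Assume both tension and compression steel yield.
Net tension couple steel: A_s − A'_s = 5135 mm².
a = (A_s − A'_s) f_y / (0.85 f'_c b) = 2131025/(0.85 × 21.4 × 445) = 263.27 mm.
c = a/β₁ = 263.27/0.85 = 309.73 mm; ε'_s = 0.003(c − d')/c = 0.0026 ≥ f_y/E_s = 0.0021, so compression steel does yield.
M_n = (A_s − A'_s) f_y (d − a/2) + A'_s f_y (d − d') = [2131025 × (650 − 131.635) + 329925 × (650 − 41)] × 10⁻⁶ = 1104.65 + 200.92 = 1305.57 kN·m.

M_n ≈ 1310 kN·m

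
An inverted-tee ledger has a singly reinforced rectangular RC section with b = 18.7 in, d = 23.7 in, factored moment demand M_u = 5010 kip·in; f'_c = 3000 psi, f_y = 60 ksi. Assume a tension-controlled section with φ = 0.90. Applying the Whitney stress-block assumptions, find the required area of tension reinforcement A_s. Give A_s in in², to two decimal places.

M_n = M_u/φ = 5010/0.90 = 5566.67 kip·in.
From M_n = 0.85 f'_c a b (d − a/2):
a = d − √(d² − 2M_n/(0.85 f'_c b)) = 23.7 − √(23.7² − 2 × 5566.67/(0.85 × 3 × 18.7)) = 5.583 in.
A_s = 0.85 f'_c a b / f_y = 0.85 × 3 × 5.583 × 18.7 / 60 = 4.437 in².

A_s ≈ 4.44 in²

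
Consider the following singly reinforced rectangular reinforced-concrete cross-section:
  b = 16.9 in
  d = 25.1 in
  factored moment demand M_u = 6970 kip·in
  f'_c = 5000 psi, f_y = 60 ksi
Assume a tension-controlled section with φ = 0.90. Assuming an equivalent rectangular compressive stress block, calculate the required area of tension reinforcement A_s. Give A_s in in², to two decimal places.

M_n = M_u/φ = 6970/0.90 = 7744.44 kip·in.
From M_n = 0.85 f'_c a b (d − a/2):
a = d − √(d² − 2M_n/(0.85 f'_c b)) = 25.1 − √(25.1² − 2 × 7744.44/(0.85 × 5 × 16.9)) = 4.744 in.
A_s = 0.85 f'_c a b / f_y = 0.85 × 5 × 4.744 × 16.9 / 60 = 5.679 in².

A_s ≈ 5.68 in²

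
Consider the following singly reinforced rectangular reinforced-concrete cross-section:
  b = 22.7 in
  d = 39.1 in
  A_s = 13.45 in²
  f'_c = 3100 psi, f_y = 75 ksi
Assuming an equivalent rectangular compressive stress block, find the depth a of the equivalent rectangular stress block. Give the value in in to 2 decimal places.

T = A_s f_y = 13.45 × 75 = 1008.75 kips.
a = T/(0.85 f'_c b) = 1008.75/(0.85 × 3.1 × 22.7) = 16.86 in.

a ≈ 16.86 in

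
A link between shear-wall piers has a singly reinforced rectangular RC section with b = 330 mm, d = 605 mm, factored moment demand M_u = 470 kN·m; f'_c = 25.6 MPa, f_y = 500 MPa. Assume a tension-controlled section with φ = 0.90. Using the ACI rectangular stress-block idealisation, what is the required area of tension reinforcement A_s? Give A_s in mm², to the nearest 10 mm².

A_s ≈ 1940 mm²

M_n = M_u/φ = 470/0.90 = 522.222 kN·m.
With M_n = 0.85 f'_c a b (d − a/2), solve the quadratic for a:
a = d − √(d² − 2M_n/(0.85 f'_c b)) = 605 − √(605² − 2 × 522.222×10⁶/(0.85 × 25.6 × 330)) = 135.35 mm.
A_s = 0.85 f'_c a b / f_y = 0.85 × 25.6 × 135.35 × 330 / 500 = 1943.8 mm².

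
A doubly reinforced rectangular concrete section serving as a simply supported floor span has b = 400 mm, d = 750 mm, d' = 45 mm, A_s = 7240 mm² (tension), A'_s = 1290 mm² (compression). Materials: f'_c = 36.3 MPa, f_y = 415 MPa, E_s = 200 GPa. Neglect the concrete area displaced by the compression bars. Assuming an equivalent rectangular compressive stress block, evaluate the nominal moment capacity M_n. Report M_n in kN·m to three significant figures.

M_n ≈ 1980 kN·m

Assume both tension and compression steel yield.
Net tension couple steel: A_s − A'_s = 5950 mm².
a = (A_s − A'_s) f_y / (0.85 f'_c b) = 2469250/(0.85 × 36.3 × 400) = 200.07 mm.
c = a/β₁ = 200.07/0.791 = 252.93 mm; ε'_s = 0.003(c − d')/c = 0.0025 ≥ f_y/E_s = 0.0021, so compression steel does yield.
M_n = (A_s − A'_s) f_y (d − a/2) + A'_s f_y (d − d') = [2469250 × (750 − 100.035) + 535350 × (750 − 45)] × 10⁻⁶ = 1604.93 + 377.42 = 1982.35 kN·m.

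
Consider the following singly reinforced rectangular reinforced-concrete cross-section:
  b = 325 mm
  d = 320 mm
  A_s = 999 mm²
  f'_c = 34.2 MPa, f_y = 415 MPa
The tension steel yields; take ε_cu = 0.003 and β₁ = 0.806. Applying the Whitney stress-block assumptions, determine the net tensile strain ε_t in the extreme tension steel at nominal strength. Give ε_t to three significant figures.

a = A_s f_y/(0.85 f'_c b) = 43.88 mm.
β₁ = 0.806, so c = a/β₁ = 43.88/0.806 = 54.44 mm.
From the linear strain diagram with ε_cu = 0.003: ε_t = 0.003 (d − c)/c = 0.003 × (320 − 54.44)/54.44 = 0.0146.
Since ε_t ≥ 0.005, the section is tension-controlled.

ε_t ≈ 0.0146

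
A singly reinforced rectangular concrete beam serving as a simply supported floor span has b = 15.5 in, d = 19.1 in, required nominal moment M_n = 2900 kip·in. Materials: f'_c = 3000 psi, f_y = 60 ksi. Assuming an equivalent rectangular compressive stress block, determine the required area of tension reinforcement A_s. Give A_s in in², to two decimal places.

From M_n = 0.85 f'_c a b (d − a/2):
a = d − √(d² − 2M_n/(0.85 f'_c b)) = 19.1 − √(19.1² − 2 × 2900/(0.85 × 3 × 15.5)) = 4.333 in.
A_s = 0.85 f'_c a b / f_y = 0.85 × 3 × 4.333 × 15.5 / 60 = 2.854 in².

A_s ≈ 2.85 in²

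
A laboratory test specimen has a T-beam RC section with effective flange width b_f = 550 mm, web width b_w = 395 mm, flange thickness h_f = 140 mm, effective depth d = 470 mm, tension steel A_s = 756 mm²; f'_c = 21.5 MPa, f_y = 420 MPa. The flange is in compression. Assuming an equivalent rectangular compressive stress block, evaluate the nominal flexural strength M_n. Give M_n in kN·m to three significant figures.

Tension: T = A_s f_y = 756 × 420 = 317520 N.
Try a within the flange: a = T/(0.85 f'_c b_f) = 317520/(0.85 × 21.5 × 550) = 31.59 mm.
Since a = 31.59 ≤ h_f = 140 mm, the stress block lies entirely in the flange; analyse as a rectangular beam of width b_f.
M_n = T(d − a/2) = 317520 × (470 − 15.795) = 144.22 × 10⁶ N·mm.
M_n = 144.22 kN·m.

M_n ≈ 144 kN·m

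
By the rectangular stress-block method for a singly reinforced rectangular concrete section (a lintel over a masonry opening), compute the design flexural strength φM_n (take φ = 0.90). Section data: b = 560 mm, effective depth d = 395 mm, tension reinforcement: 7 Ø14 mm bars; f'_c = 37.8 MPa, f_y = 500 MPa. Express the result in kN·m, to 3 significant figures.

A_s = 7 × 154 = 1078 mm².
T = A_s f_y = 1078 × 500 = 539000 N = 539 kN.
From C = T: a = T/(0.85 f'_c b) = 539000/(0.85 × 37.8 × 560) = 29.96 mm.
M_n = T(d − a/2) = 539 kN × (395 − 14.98) mm = 204.83 kN·m.
φM_n = 0.90 × 204.83 = 184.35 kN·m.

φM_n ≈ 184 kN·m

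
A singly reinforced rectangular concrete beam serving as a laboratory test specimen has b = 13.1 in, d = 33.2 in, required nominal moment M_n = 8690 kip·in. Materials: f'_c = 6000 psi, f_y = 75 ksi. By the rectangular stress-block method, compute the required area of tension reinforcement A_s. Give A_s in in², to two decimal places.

A_s ≈ 3.72 in²

From M_n = 0.85 f'_c a b (d − a/2):
a = d − √(d² − 2M_n/(0.85 f'_c b)) = 33.2 − √(33.2² − 2 × 8690/(0.85 × 6 × 13.1)) = 4.181 in.
A_s = 0.85 f'_c a b / f_y = 0.85 × 6 × 4.181 × 13.1 / 75 = 3.724 in².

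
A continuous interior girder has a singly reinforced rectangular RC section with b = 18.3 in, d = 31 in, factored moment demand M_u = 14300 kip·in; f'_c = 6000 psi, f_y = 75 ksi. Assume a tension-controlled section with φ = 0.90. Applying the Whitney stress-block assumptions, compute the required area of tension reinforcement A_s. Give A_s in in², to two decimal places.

A_s ≈ 7.58 in²

M_n = M_u/φ = 14300/0.90 = 15888.9 kip·in.
From M_n = 0.85 f'_c a b (d − a/2):
a = d − √(d² − 2M_n/(0.85 f'_c b)) = 31 − √(31² − 2 × 15888.9/(0.85 × 6 × 18.3)) = 6.090 in.
A_s = 0.85 f'_c a b / f_y = 0.85 × 6 × 6.090 × 18.3 / 75 = 7.578 in².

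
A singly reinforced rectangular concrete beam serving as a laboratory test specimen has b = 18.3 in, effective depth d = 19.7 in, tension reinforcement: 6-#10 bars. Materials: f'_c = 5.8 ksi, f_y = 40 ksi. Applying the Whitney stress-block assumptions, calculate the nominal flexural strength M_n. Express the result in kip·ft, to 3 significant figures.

A_s = 6 × 1.27 = 7.62 in².
T = A_s f_y = 7.62 × 40 = 304.8 kips.
a = T/(0.85 f'_c b) = 304.8/(0.85 × 5.8 × 18.3) = 3.378 in.
M_n = T(d − a/2) = 304.8 × (19.7 − 1.689) = 5489.8 kip·in = 5489.8/12 = 457.48 kip·ft.

M_n ≈ 457 kip·ft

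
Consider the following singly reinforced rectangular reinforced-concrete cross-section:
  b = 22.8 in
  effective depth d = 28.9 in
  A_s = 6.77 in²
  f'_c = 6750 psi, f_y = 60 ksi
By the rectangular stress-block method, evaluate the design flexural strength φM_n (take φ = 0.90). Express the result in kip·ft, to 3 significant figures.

φM_n ≈ 833 kip·ft

T = A_s f_y = 6.77 × 60 = 406.2 kips.
a = T/(0.85 f'_c b) = 406.2/(0.85 × 6.75 × 22.8) = 3.105 in.
M_n = T(d − a/2) = 406.2 × (28.9 − 1.5525) = 11108.6 kip·in = 11108.6/12 = 925.72 kip·ft.
φM_n = 0.90 × 925.72 = 833.15 kip·ft.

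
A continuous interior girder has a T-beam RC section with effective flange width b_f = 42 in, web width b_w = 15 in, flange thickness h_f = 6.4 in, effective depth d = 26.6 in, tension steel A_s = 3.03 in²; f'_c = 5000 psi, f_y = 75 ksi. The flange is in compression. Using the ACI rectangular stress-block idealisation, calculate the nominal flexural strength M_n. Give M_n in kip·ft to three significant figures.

Tension: T = A_s f_y = 3.03 × 75 = 227.25 kips.
Try a within the flange: a = T/(0.85 f'_c b_f) = 227.25/(0.85 × 5 × 42) = 1.273 in.
Since a = 1.273 ≤ h_f = 6.4 in, the stress block lies entirely in the flange; analyse as a rectangular beam of width b_f.
M_n = T(d − a/2) = 227.25 × (26.6 − 0.6365) = 5900.2 kip·in.
M_n = 5900.2/12 = 491.68 kip·ft.

M_n ≈ 492 kip·ft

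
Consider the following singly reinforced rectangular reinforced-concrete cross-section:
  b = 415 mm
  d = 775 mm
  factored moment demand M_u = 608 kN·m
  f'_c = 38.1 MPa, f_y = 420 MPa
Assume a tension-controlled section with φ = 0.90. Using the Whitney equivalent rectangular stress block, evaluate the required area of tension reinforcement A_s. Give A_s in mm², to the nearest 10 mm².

A_s ≈ 2170 mm²

M_n = M_u/φ = 608/0.90 = 675.556 kN·m.
With M_n = 0.85 f'_c a b (d − a/2), solve the quadratic for a:
a = d − √(d² − 2M_n/(0.85 f'_c b)) = 775 − √(775² − 2 × 675.556×10⁶/(0.85 × 38.1 × 415)) = 67.83 mm.
A_s = 0.85 f'_c a b / f_y = 0.85 × 38.1 × 67.83 × 415 / 420 = 2170.5 mm².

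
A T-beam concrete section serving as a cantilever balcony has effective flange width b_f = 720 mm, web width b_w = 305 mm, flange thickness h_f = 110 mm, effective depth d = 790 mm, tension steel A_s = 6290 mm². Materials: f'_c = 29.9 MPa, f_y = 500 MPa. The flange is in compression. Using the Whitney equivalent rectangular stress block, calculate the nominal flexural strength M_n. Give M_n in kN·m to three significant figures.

M_n ≈ 2170 kN·m

Tension: T = A_s f_y = 6290 × 500 = 3145000 N.
Try a within the flange: a = T/(0.85 f'_c b_f) = 3145000/(0.85 × 29.9 × 720) = 171.87 mm.
a = 171.87 > h_f = 110 mm: the block extends into the web. Split into flange-overhang and web parts.
C_f = 0.85 f'_c (b_f − b_w) h_f = 0.85 × 29.9 × (720 − 305) × 110 = 1160195 N.
Remaining web compression depth: a_w = (T − C_f)/(0.85 f'_c b_w) = (3145000 − 1160195)/(0.85 × 29.9 × 305) = 256.05 mm.
M_n = C_f(d − h_f/2) + (T − C_f)(d − a_w/2) = 1160195 × (790 − 55) + 1984805 × (790 − 128.025) = 852.74 + 1313.89 = 2166.63 × 10⁶ N·mm.
M_n = 2166.63 kN·m.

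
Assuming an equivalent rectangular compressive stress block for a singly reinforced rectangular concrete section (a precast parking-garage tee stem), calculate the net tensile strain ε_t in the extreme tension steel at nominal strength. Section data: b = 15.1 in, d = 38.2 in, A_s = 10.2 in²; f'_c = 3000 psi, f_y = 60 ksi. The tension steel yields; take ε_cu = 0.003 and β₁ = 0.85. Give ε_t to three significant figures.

a = A_s f_y/(0.85 f'_c b) = 15.894 in.
β₁ = 0.85, so c = a/β₁ = 15.894/0.85 = 18.699 in.
From the linear strain diagram with ε_cu = 0.003: ε_t = 0.003 (d − c)/c = 0.003 × (38.2 − 18.699)/18.699 = 0.00313.
ε_t < 0.004 — the section is over-reinforced for flexure under ACI limits.

ε_t ≈ 0.00313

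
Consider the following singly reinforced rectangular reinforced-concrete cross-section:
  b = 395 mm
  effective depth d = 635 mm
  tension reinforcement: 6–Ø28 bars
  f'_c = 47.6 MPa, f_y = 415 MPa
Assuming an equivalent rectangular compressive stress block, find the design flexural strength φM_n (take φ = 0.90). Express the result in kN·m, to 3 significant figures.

φM_n ≈ 810 kN·m

A_s = 6 × 616 = 3696 mm².
T = A_s f_y = 3696 × 415 = 1533840 N = 1533.84 kN.
From C = T: a = T/(0.85 f'_c b) = 1533840/(0.85 × 47.6 × 395) = 95.97 mm.
M_n = T(d − a/2) = 1533.84 kN × (635 − 47.985) mm = 900.39 kN·m.
φM_n = 0.90 × 900.39 = 810.35 kN·m.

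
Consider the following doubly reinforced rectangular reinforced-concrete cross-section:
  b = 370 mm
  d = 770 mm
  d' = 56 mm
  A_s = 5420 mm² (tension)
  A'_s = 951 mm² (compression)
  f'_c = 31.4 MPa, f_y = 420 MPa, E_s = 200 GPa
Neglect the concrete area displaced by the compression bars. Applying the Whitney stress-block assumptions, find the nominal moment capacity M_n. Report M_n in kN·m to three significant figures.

M_n ≈ 1550 kN·m

Assume both tension and compression steel yield.
Net tension couple steel: A_s − A'_s = 4469 mm².
a = (A_s − A'_s) f_y / (0.85 f'_c b) = 1876980/(0.85 × 31.4 × 370) = 190.07 mm.
c = a/β₁ = 190.07/0.826 = 230.11 mm; ε'_s = 0.003(c − d')/c = 0.0023 ≥ f_y/E_s = 0.0021, so compression steel does yield.
M_n = (A_s − A'_s) f_y (d − a/2) + A'_s f_y (d − d') = [1876980 × (770 − 95.035) + 399420 × (770 − 56)] × 10⁻⁶ = 1266.90 + 285.19 = 1552.09 kN·m.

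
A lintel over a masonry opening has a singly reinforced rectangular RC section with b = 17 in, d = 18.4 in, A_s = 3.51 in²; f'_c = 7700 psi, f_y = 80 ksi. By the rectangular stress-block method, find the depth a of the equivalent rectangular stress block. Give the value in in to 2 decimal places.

T = A_s f_y = 3.51 × 80 = 280.8 kips.
a = T/(0.85 f'_c b) = 280.8/(0.85 × 7.7 × 17) = 2.52 in.

a ≈ 2.52 in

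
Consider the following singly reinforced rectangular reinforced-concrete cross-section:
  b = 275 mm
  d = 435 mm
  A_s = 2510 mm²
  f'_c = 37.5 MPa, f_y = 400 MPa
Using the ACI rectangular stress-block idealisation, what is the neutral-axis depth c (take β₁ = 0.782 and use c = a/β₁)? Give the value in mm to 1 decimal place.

c ≈ 146.5 mm

T = A_s f_y = 2510 × 400 = 1004000 N = 1004 kN.
Setting C = 0.85 f'_c a b equal to T: a = 1004000/(0.85 × 37.5 × 275) = 114.538 mm.
With β₁ = 0.782, c = a/β₁ = 114.538/0.782 = 146.5 mm.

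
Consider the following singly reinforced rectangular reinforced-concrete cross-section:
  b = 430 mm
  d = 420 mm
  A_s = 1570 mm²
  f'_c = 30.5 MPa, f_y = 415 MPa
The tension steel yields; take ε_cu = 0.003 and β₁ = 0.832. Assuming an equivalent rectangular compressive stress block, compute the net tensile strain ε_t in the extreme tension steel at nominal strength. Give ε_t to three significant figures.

a = A_s f_y/(0.85 f'_c b) = 58.45 mm.
β₁ = 0.832, so c = a/β₁ = 58.45/0.832 = 70.25 mm.
From the linear strain diagram with ε_cu = 0.003: ε_t = 0.003 (d − c)/c = 0.003 × (420 − 70.25)/70.25 = 0.0149.
Since ε_t ≥ 0.005, the section is tension-controlled.

ε_t ≈ 0.0149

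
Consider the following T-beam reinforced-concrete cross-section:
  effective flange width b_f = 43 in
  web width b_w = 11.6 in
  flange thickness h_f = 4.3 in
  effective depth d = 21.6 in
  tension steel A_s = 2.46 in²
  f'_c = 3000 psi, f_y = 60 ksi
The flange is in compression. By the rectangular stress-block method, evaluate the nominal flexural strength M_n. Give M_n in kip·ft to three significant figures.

Tension: T = A_s f_y = 2.46 × 60 = 147.6 kips.
Try a within the flange: a = T/(0.85 f'_c b_f) = 147.6/(0.85 × 3 × 43) = 1.346 in.
Since a = 1.346 ≤ h_f = 4.3 in, the stress block lies entirely in the flange; analyse as a rectangular beam of width b_f.
M_n = T(d − a/2) = 147.6 × (21.6 − 0.673) = 3088.8 kip·in.
M_n = 3088.8/12 = 257.40 kip·ft.

M_n ≈ 257 kip·ft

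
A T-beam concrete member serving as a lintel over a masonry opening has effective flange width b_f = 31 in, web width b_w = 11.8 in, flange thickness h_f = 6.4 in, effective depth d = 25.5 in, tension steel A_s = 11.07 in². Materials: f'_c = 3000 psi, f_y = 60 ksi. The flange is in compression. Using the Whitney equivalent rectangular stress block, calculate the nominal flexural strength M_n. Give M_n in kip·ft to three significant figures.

Tension: T = A_s f_y = 11.07 × 60 = 664.2 kips.
Try a within the flange: a = T/(0.85 f'_c b_f) = 664.2/(0.85 × 3 × 31) = 8.402 in.
a = 8.402 > h_f = 6.4 in: the block extends into the web. Split into flange-overhang and web parts.
C_f = 0.85 f'_c (b_f − b_w) h_f = 0.85 × 3 × (31 − 11.8) × 6.4 = 313.3 kips.
Remaining web compression depth: a_w = (T − C_f)/(0.85 f'_c b_w) = (664.2 − 313.3)/(0.85 × 3 × 11.8) = 11.662 in.
M_n = C_f(d − h_f/2) + (T − C_f)(d − a_w/2) = 313.3 × (25.5 − 3.2) + 350.9 × (25.5 − 5.831) = 6986.6 + 6901.9 = 13888.5 kip·in.
M_n = 13888.5/12 = 1157.38 kip·ft.

M_n ≈ 1160 kip·ft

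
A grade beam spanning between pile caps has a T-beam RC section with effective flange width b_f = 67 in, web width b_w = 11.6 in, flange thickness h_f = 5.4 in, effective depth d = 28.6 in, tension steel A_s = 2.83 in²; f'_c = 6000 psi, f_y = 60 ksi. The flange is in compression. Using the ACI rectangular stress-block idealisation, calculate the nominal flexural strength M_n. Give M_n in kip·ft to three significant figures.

Tension: T = A_s f_y = 2.83 × 60 = 169.8 kips.
Try a within the flange: a = T/(0.85 f'_c b_f) = 169.8/(0.85 × 6 × 67) = 0.497 in.
Since a = 0.497 ≤ h_f = 5.4 in, the stress block lies entirely in the flange; analyse as a rectangular beam of width b_f.
M_n = T(d − a/2) = 169.8 × (28.6 − 0.2485) = 4814.1 kip·in.
M_n = 4814.1/12 = 401.18 kip·ft.

M_n ≈ 401 kip·ft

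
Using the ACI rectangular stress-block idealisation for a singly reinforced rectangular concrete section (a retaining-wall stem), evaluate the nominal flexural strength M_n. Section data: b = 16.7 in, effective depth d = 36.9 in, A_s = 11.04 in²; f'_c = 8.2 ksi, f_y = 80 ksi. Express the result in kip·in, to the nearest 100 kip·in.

M_n ≈ 29200 kip·in

T = A_s f_y = 11.04 × 80 = 883.2 kips.
a = T/(0.85 f'_c b) = 883.2/(0.85 × 8.2 × 16.7) = 7.588 in.
M_n = T(d − a/2) = 883.2 × (36.9 − 3.794) = 29239.2 kip·in.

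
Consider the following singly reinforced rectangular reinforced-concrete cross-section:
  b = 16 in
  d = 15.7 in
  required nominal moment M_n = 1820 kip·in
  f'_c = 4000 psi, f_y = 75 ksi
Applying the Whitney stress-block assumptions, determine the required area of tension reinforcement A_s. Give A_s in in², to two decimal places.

A_s ≈ 1.67 in²

From M_n = 0.85 f'_c a b (d − a/2):
a = d − √(d² − 2M_n/(0.85 f'_c b)) = 15.7 − √(15.7² − 2 × 1820/(0.85 × 4 × 16)) = 2.299 in.
A_s = 0.85 f'_c a b / f_y = 0.85 × 4 × 2.299 × 16 / 75 = 1.668 in².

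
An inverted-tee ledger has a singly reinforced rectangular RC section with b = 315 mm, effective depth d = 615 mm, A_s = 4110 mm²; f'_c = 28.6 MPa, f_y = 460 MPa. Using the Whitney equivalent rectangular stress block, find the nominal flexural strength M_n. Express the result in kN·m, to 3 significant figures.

M_n ≈ 929 kN·m

T = A_s f_y = 4110 × 460 = 1890600 N = 1890.6 kN.
From C = T: a = T/(0.85 f'_c b) = 1890600/(0.85 × 28.6 × 315) = 246.89 mm.
M_n = T(d − a/2) = 1890.6 kN × (615 − 123.445) mm = 929.33 kN·m.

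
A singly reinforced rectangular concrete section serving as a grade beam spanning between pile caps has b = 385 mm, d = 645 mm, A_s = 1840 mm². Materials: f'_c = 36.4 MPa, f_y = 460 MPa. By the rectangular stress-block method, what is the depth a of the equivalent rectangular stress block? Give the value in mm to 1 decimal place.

T = A_s f_y = 1840 × 460 = 846400 N = 846.4 kN.
Setting C = 0.85 f'_c a b equal to T: a = 846400/(0.85 × 36.4 × 385) = 71.1 mm.

a ≈ 71.1 mm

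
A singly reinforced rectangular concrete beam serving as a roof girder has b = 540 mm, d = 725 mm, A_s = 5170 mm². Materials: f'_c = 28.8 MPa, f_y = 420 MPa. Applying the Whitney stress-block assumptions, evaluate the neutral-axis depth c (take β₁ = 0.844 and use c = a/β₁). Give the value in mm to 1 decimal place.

c ≈ 194.6 mm

T = A_s f_y = 5170 × 420 = 2171400 N = 2171.4 kN.
Setting C = 0.85 f'_c a b equal to T: a = 2171400/(0.85 × 28.8 × 540) = 164.261 mm.
With β₁ = 0.844, c = a/β₁ = 164.261/0.844 = 194.6 mm.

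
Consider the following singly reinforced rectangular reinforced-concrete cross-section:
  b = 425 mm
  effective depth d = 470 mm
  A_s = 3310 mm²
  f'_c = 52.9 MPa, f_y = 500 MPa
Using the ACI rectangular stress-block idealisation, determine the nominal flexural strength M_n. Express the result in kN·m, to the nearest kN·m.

M_n ≈ 706 kN·m

T = A_s f_y = 3310 × 500 = 1655000 N = 1655 kN.
From C = T: a = T/(0.85 f'_c b) = 1655000/(0.85 × 52.9 × 425) = 86.60 mm.
M_n = T(d − a/2) = 1655 kN × (470 − 43.3) mm = 706.19 kN·m.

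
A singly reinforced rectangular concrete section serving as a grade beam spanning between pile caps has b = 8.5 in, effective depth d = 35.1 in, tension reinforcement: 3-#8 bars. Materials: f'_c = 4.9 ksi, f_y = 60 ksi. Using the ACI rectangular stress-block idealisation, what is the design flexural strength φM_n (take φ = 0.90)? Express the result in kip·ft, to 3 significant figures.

φM_n ≈ 353 kip·ft

A_s = 3 × 0.79 = 2.37 in².
T = A_s f_y = 2.37 × 60 = 142.2 kips.
a = T/(0.85 f'_c b) = 142.2/(0.85 × 4.9 × 8.5) = 4.017 in.
M_n = T(d − a/2) = 142.2 × (35.1 − 2.0085) = 4705.6 kip·in = 4705.6/12 = 392.13 kip·ft.
φM_n = 0.90 × 392.13 = 352.92 kip·ft.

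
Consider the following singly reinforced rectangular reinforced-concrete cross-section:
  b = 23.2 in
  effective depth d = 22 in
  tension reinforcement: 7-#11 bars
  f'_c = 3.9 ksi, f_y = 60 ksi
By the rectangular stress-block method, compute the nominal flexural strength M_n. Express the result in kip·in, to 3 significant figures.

M_n ≈ 11600 kip·in

A_s = 7 × 1.56 = 10.92 in².
T = A_s f_y = 10.92 × 60 = 655.2 kips.
a = T/(0.85 f'_c b) = 655.2/(0.85 × 3.9 × 23.2) = 8.519 in.
M_n = T(d − a/2) = 655.2 × (22 − 4.2595) = 11623.6 kip·in.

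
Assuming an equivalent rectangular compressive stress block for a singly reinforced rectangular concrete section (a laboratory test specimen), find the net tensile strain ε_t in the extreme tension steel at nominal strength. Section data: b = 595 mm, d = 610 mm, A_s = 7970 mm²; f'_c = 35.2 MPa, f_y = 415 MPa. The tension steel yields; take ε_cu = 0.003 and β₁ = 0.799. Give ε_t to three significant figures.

ε_t ≈ 0.00487

a = A_s f_y/(0.85 f'_c b) = 185.79 mm.
β₁ = 0.799, so c = a/β₁ = 185.79/0.799 = 232.53 mm.
From the linear strain diagram with ε_cu = 0.003: ε_t = 0.003 (d − c)/c = 0.003 × (610 − 232.53)/232.53 = 0.00487.
ε_t is between 0.004 and 0.005 — transition zone.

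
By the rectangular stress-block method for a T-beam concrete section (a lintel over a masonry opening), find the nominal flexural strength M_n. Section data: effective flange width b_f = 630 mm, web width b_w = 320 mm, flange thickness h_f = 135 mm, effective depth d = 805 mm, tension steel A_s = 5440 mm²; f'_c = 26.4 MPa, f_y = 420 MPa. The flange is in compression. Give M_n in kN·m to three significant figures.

M_n ≈ 1650 kN·m

Tension: T = A_s f_y = 5440 × 420 = 2284800 N.
Try a within the flange: a = T/(0.85 f'_c b_f) = 2284800/(0.85 × 26.4 × 630) = 161.62 mm.
a = 161.62 > h_f = 135 mm: the block extends into the web. Split into flange-overhang and web parts.
C_f = 0.85 f'_c (b_f − b_w) h_f = 0.85 × 26.4 × (630 − 320) × 135 = 939114 N.
Remaining web compression depth: a_w = (T − C_f)/(0.85 f'_c b_w) = (2284800 − 939114)/(0.85 × 26.4 × 320) = 187.40 mm.
M_n = C_f(d − h_f/2) + (T − C_f)(d − a_w/2) = 939114 × (805 − 67.5) + 1345686 × (805 − 93.7) = 692.60 + 957.19 = 1649.79 × 10⁶ N·mm.
M_n = 1649.79 kN·m.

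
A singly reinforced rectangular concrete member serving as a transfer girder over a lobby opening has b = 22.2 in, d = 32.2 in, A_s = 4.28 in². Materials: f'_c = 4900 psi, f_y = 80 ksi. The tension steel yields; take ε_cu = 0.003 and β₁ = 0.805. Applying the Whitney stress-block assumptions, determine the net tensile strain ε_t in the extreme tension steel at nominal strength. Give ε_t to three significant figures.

a = A_s f_y/(0.85 f'_c b) = 3.703 in.
β₁ = 0.805, so c = a/β₁ = 3.703/0.805 = 4.600 in.
From the linear strain diagram with ε_cu = 0.003: ε_t = 0.003 (d − c)/c = 0.003 × (32.2 − 4.600)/4.600 = 0.0180.
Since ε_t ≥ 0.005, the section is tension-controlled.

ε_t ≈ 0.0180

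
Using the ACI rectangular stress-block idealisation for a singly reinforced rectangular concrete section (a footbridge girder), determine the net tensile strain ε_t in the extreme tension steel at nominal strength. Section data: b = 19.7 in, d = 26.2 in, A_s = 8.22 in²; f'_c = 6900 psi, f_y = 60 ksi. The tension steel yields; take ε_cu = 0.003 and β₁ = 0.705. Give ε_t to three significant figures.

ε_t ≈ 0.00998

a = A_s f_y/(0.85 f'_c b) = 4.269 in.
β₁ = 0.705, so c = a/β₁ = 4.269/0.705 = 6.055 in.
From the linear strain diagram with ε_cu = 0.003: ε_t = 0.003 (d − c)/c = 0.003 × (26.2 − 6.055)/6.055 = 0.00998.
Since ε_t ≥ 0.005, the section is tension-controlled.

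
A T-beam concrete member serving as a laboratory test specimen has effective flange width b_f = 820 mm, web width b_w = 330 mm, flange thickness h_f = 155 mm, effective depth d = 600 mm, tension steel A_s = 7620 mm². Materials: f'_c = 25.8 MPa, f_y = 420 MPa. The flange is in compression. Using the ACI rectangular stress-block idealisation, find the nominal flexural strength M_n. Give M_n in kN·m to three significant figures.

Tension: T = A_s f_y = 7620 × 420 = 3200400 N.
Try a within the flange: a = T/(0.85 f'_c b_f) = 3200400/(0.85 × 25.8 × 820) = 177.97 mm.
a = 177.97 > h_f = 155 mm: the block extends into the web. Split into flange-overhang and web parts.
C_f = 0.85 f'_c (b_f − b_w) h_f = 0.85 × 25.8 × (820 − 330) × 155 = 1665584 N.
Remaining web compression depth: a_w = (T − C_f)/(0.85 f'_c b_w) = (3200400 − 1665584)/(0.85 × 25.8 × 330) = 212.08 mm.
M_n = C_f(d − h_f/2) + (T − C_f)(d − a_w/2) = 1665584 × (600 − 77.5) + 1534816 × (600 − 106.04) = 870.27 + 758.14 = 1628.41 × 10⁶ N·mm.
M_n = 1628.41 kN·m.

M_n ≈ 1630 kN·m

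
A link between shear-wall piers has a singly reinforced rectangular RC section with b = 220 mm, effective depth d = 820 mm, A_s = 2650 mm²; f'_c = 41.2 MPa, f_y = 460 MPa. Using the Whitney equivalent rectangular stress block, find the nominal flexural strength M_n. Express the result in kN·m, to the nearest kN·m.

M_n ≈ 903 kN·m

T = A_s f_y = 2650 × 460 = 1219000 N = 1219 kN.
From C = T: a = T/(0.85 f'_c b) = 1219000/(0.85 × 41.2 × 220) = 158.22 mm.
M_n = T(d − a/2) = 1219 kN × (820 − 79.11) mm = 903.14 kN·m.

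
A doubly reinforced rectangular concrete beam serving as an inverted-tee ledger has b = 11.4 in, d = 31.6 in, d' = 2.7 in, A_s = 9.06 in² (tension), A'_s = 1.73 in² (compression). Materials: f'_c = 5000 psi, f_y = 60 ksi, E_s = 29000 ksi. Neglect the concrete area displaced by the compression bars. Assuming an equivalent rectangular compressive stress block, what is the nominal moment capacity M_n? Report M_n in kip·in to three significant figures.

M_n ≈ 14900 kip·in

Assume both steels yield.
a = (A_s − A'_s) f_y/(0.85 f'_c b) = (9.06 − 1.73) × 60/(0.85 × 5 × 11.4) = 9.077 in.
c = a/β₁ = 9.077/0.8 = 11.346 in; ε'_s = 0.003(c − d')/c = 0.0023 ≥ ε_y = 0.0021, so the compression steel yields.
M_n = (A_s − A'_s) f_y (d − a/2) + A'_s f_y (d − d') = 439.8 × (31.6 − 4.5385) + 103.8 × (31.6 − 2.7) = 11901.6 + 2999.8 = 14901.4 kip·in.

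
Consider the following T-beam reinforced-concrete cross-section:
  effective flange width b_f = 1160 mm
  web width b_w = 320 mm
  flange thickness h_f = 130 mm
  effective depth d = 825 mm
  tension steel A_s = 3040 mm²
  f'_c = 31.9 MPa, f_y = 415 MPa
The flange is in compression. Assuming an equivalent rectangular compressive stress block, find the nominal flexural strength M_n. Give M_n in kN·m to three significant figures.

Tension: T = A_s f_y = 3040 × 415 = 1261600 N.
Try a within the flange: a = T/(0.85 f'_c b_f) = 1261600/(0.85 × 31.9 × 1160) = 40.11 mm.
Since a = 40.11 ≤ h_f = 130 mm, the stress block lies entirely in the flange; analyse as a rectangular beam of width b_f.
M_n = T(d − a/2) = 1261600 × (825 − 20.055) = 1015.52 × 10⁶ N·mm.
M_n = 1015.52 kN·m.

M_n ≈ 1020 kN·m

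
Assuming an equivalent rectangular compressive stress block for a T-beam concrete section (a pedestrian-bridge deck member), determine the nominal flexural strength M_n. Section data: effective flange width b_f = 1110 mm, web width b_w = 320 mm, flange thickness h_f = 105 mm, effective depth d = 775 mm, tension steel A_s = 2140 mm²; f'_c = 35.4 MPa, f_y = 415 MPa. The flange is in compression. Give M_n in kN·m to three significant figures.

Tension: T = A_s f_y = 2140 × 415 = 888100 N.
Try a within the flange: a = T/(0.85 f'_c b_f) = 888100/(0.85 × 35.4 × 1110) = 26.59 mm.
Since a = 26.59 ≤ h_f = 105 mm, the stress block lies entirely in the flange; analyse as a rectangular beam of width b_f.
M_n = T(d − a/2) = 888100 × (775 − 13.295) = 676.47 × 10⁶ N·mm.
M_n = 676.47 kN·m.

M_n ≈ 676 kN·m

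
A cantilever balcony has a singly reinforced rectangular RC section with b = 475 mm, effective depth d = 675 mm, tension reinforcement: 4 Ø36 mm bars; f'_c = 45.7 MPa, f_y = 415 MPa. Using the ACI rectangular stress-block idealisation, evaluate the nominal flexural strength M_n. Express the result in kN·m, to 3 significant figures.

M_n ≈ 1060 kN·m

A_s = 4 × 1018 = 4072 mm².
T = A_s f_y = 4072 × 415 = 1689880 N = 1689.88 kN.
From C = T: a = T/(0.85 f'_c b) = 1689880/(0.85 × 45.7 × 475) = 91.59 mm.
M_n = T(d − a/2) = 1689.88 kN × (675 − 45.795) mm = 1063.28 kN·m.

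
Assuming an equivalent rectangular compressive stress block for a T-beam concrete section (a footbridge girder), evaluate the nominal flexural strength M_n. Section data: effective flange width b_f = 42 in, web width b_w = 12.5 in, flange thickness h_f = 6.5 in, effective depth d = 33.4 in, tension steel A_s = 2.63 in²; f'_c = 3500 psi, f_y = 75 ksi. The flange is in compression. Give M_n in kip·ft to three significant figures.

Tension: T = A_s f_y = 2.63 × 75 = 197.25 kips.
Try a within the flange: a = T/(0.85 f'_c b_f) = 197.25/(0.85 × 3.5 × 42) = 1.579 in.
Since a = 1.579 ≤ h_f = 6.5 in, the stress block lies entirely in the flange; analyse as a rectangular beam of width b_f.
M_n = T(d − a/2) = 197.25 × (33.4 − 0.7895) = 6432.4 kip·in.
M_n = 6432.4/12 = 536.03 kip·ft.

M_n ≈ 536 kip·ft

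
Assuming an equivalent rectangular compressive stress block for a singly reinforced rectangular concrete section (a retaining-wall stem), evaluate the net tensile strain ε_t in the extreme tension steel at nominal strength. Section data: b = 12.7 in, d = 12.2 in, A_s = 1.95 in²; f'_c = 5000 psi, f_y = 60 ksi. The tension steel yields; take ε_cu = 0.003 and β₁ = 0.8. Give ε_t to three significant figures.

a = A_s f_y/(0.85 f'_c b) = 2.168 in.
β₁ = 0.8, so c = a/β₁ = 2.168/0.8 = 2.710 in.
From the linear strain diagram with ε_cu = 0.003: ε_t = 0.003 (d − c)/c = 0.003 × (12.2 − 2.710)/2.710 = 0.0105.
Since ε_t ≥ 0.005, the section is tension-controlled.

ε_t ≈ 0.0105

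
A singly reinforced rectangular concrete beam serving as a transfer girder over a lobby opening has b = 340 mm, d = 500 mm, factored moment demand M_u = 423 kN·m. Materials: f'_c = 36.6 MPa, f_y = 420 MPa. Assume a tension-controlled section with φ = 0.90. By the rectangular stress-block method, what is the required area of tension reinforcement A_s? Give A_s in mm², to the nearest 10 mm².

M_n = M_u/φ = 423/0.90 = 470 kN·m.
With M_n = 0.85 f'_c a b (d − a/2), solve the quadratic for a:
a = d − √(d² − 2M_n/(0.85 f'_c b)) = 500 − √(500² − 2 × 470×10⁶/(0.85 × 36.6 × 340)) = 98.59 mm.
A_s = 0.85 f'_c a b / f_y = 0.85 × 36.6 × 98.59 × 340 / 420 = 2482.9 mm².

A_s ≈ 2480 mm²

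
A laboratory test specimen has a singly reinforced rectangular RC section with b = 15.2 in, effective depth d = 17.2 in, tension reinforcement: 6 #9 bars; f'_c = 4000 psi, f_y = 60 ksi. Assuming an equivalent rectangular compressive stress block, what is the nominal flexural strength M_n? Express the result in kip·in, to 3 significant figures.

A_s = 6 × 1 = 6 in².
T = A_s f_y = 6 × 60 = 360 kips.
a = T/(0.85 f'_c b) = 360/(0.85 × 4 × 15.2) = 6.966 in.
M_n = T(d − a/2) = 360 × (17.2 − 3.483) = 4938.1 kip·in.

M_n ≈ 4940 kip·in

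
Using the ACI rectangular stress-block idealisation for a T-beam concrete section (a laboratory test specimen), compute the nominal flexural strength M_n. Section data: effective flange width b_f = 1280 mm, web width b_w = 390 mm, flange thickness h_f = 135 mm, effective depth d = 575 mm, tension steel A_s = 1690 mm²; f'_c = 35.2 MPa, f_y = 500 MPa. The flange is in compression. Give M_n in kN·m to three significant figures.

M_n ≈ 477 kN·m

Tension: T = A_s f_y = 1690 × 500 = 845000 N.
Try a within the flange: a = T/(0.85 f'_c b_f) = 845000/(0.85 × 35.2 × 1280) = 22.06 mm.
Since a = 22.06 ≤ h_f = 135 mm, the stress block lies entirely in the flange; analyse as a rectangular beam of width b_f.
M_n = T(d − a/2) = 845000 × (575 − 11.03) = 476.55 × 10⁶ N·mm.
M_n = 476.55 kN·m.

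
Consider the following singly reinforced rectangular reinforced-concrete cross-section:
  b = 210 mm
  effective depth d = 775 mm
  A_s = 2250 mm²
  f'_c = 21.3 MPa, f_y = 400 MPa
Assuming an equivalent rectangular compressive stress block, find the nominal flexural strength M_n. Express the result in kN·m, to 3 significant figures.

M_n ≈ 591 kN·m

T = A_s f_y = 2250 × 400 = 900000 N = 900 kN.
From C = T: a = T/(0.85 f'_c b) = 900000/(0.85 × 21.3 × 210) = 236.71 mm.
M_n = T(d − a/2) = 900 kN × (775 − 118.355) mm = 590.98 kN·m.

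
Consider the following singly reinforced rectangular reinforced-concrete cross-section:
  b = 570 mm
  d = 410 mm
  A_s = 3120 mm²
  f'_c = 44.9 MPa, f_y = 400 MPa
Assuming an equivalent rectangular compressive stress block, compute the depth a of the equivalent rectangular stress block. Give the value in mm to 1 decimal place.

T = A_s f_y = 3120 × 400 = 1248000 N = 1248 kN.
Setting C = 0.85 f'_c a b equal to T: a = 1248000/(0.85 × 44.9 × 570) = 57.4 mm.

a ≈ 57.4 mm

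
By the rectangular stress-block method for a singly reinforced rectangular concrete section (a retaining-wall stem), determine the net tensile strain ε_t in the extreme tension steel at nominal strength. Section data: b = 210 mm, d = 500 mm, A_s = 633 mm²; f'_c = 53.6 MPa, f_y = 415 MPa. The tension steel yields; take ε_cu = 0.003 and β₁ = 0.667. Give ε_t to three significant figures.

ε_t ≈ 0.0334

a = A_s f_y/(0.85 f'_c b) = 27.46 mm.
β₁ = 0.667, so c = a/β₁ = 27.46/0.667 = 41.17 mm.
From the linear strain diagram with ε_cu = 0.003: ε_t = 0.003 (d − c)/c = 0.003 × (500 − 41.17)/41.17 = 0.0334.
Since ε_t ≥ 0.005, the section is tension-controlled.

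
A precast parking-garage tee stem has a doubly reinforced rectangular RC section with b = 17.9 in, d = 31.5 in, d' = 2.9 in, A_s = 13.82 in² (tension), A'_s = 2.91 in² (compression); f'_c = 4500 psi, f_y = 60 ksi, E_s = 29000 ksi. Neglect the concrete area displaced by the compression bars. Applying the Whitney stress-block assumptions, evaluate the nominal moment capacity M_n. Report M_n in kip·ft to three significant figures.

Assume both steels yield.
a = (A_s − A'_s) f_y/(0.85 f'_c b) = (13.82 − 2.91) × 60/(0.85 × 4.5 × 17.9) = 9.561 in.
c = a/β₁ = 9.561/0.825 = 11.589 in; ε'_s = 0.003(c − d')/c = 0.0022 ≥ ε_y = 0.0021, so the compression steel yields.
M_n = (A_s − A'_s) f_y (d − a/2) + A'_s f_y (d − d') = 654.6 × (31.5 − 4.7805) + 174.6 × (31.5 − 2.9) = 17490.6 + 4993.6 = 22484.2 kip·in = 22484.2/12 = 1873.68 kip·ft.

M_n ≈ 1870 kip·ft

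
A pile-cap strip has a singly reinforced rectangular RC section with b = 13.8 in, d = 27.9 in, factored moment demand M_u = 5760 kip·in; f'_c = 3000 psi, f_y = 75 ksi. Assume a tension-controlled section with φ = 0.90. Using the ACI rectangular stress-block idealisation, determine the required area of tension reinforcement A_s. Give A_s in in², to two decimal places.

A_s ≈ 3.54 in²

M_n = M_u/φ = 5760/0.90 = 6400 kip·in.
From M_n = 0.85 f'_c a b (d − a/2):
a = d − √(d² − 2M_n/(0.85 f'_c b)) = 27.9 − √(27.9² − 2 × 6400/(0.85 × 3 × 13.8)) = 7.537 in.
A_s = 0.85 f'_c a b / f_y = 0.85 × 3 × 7.537 × 13.8 / 75 = 3.536 in².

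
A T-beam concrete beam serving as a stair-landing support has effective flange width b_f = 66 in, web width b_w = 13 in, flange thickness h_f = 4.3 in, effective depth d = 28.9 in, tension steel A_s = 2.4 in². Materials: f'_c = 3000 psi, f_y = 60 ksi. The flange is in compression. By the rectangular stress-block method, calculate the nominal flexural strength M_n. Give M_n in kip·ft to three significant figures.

Tension: T = A_s f_y = 2.4 × 60 = 144 kips.
Try a within the flange: a = T/(0.85 f'_c b_f) = 144/(0.85 × 3 × 66) = 0.856 in.
Since a = 0.856 ≤ h_f = 4.3 in, the stress block lies entirely in the flange; analyse as a rectangular beam of width b_f.
M_n = T(d − a/2) = 144 × (28.9 − 0.428) = 4100.0 kip·in.
M_n = 4100.0/12 = 341.67 kip·ft.

M_n ≈ 342 kip·ft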